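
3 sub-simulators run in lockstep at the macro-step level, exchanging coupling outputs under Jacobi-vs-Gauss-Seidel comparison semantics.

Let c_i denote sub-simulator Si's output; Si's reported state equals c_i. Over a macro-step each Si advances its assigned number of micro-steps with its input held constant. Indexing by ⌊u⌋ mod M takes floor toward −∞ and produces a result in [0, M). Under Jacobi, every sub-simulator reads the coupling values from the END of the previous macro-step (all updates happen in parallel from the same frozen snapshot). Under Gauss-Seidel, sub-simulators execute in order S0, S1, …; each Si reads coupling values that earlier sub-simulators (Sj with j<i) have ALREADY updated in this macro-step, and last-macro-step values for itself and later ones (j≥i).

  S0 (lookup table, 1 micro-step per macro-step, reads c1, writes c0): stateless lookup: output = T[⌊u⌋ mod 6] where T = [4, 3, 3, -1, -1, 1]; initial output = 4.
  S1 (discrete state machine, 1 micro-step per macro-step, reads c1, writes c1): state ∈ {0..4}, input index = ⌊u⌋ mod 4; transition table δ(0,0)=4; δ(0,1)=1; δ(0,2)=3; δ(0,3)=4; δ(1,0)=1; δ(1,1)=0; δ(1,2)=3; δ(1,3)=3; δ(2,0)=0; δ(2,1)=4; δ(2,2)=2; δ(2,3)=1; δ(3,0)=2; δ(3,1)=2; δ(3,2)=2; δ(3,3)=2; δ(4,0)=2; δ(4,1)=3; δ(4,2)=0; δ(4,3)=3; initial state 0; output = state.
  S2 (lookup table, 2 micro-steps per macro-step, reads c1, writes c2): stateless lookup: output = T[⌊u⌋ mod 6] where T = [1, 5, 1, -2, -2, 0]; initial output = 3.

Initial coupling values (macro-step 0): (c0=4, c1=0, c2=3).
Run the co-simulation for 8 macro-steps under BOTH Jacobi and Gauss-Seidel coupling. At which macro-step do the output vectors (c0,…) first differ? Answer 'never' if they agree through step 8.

first divergence at macro-step: 1

[Jacobi] macro 1: S0 reads c1=0 → after 1×micro: 4; S1 reads c1=0 → after 1×micro: 4; S2 reads c1=0 → after 2×micro: 1 ⇒ (c0=4, c1=4, c2=1)
[Jacobi] macro 2: S0 reads c1=4 → after 1×micro: -1; S1 reads c1=4 → after 1×micro: 2; S2 reads c1=4 → after 2×micro: -2 ⇒ (c0=-1, c1=2, c2=-2)
[Jacobi] macro 3: S0 reads c1=2 → after 1×micro: 3; S1 reads c1=2 → after 1×micro: 2; S2 reads c1=2 → after 2×micro: 1 ⇒ (c0=3, c1=2, c2=1)
[Jacobi] macro 4: S0 reads c1=2 → after 1×micro: 3; S1 reads c1=2 → after 1×micro: 2; S2 reads c1=2 → after 2×micro: 1 ⇒ (c0=3, c1=2, c2=1)
[Jacobi] macro 5: S0 reads c1=2 → after 1×micro: 3; S1 reads c1=2 → after 1×micro: 2; S2 reads c1=2 → after 2×micro: 1 ⇒ (c0=3, c1=2, c2=1)
[Jacobi] macro 6: S0 reads c1=2 → after 1×micro: 3; S1 reads c1=2 → after 1×micro: 2; S2 reads c1=2 → after 2×micro: 1 ⇒ (c0=3, c1=2, c2=1)
[Jacobi] macro 7: S0 reads c1=2 → after 1×micro: 3; S1 reads c1=2 → after 1×micro: 2; S2 reads c1=2 → after 2×micro: 1 ⇒ (c0=3, c1=2, c2=1)
[Jacobi] macro 8: S0 reads c1=2 → after 1×micro: 3; S1 reads c1=2 → after 1×micro: 2; S2 reads c1=2 → after 2×micro: 1 ⇒ (c0=3, c1=2, c2=1)
[Gauss-Seidel] macro 1: S0 reads c1=0 → after 1×micro: 4; S1 reads c1=0 → after 1×micro: 4; S2 reads c1=4 → after 2×micro: -2 ⇒ (c0=4, c1=4, c2=-2)
[Gauss-Seidel] macro 2: S0 reads c1=4 → after 1×micro: -1; S1 reads c1=4 → after 1×micro: 2; S2 reads c1=2 → after 2×micro: 1 ⇒ (c0=-1, c1=2, c2=1)
[Gauss-Seidel] macro 3: S0 reads c1=2 → after 1×micro: 3; S1 reads c1=2 → after 1×micro: 2; S2 reads c1=2 → after 2×micro: 1 ⇒ (c0=3, c1=2, c2=1)
[Gauss-Seidel] macro 4: S0 reads c1=2 → after 1×micro: 3; S1 reads c1=2 → after 1×micro: 2; S2 reads c1=2 → after 2×micro: 1 ⇒ (c0=3, c1=2, c2=1)
[Gauss-Seidel] macro 5: S0 reads c1=2 → after 1×micro: 3; S1 reads c1=2 → after 1×micro: 2; S2 reads c1=2 → after 2×micro: 1 ⇒ (c0=3, c1=2, c2=1)
[Gauss-Seidel] macro 6: S0 reads c1=2 → after 1×micro: 3; S1 reads c1=2 → after 1×micro: 2; S2 reads c1=2 → after 2×micro: 1 ⇒ (c0=3, c1=2, c2=1)
[Gauss-Seidel] macro 7: S0 reads c1=2 → after 1×micro: 3; S1 reads c1=2 → after 1×micro: 2; S2 reads c1=2 → after 2×micro: 1 ⇒ (c0=3, c1=2, c2=1)
[Gauss-Seidel] macro 8: S0 reads c1=2 → after 1×micro: 3; S1 reads c1=2 → after 1×micro: 2; S2 reads c1=2 → after 2×micro: 1 ⇒ (c0=3, c1=2, c2=1)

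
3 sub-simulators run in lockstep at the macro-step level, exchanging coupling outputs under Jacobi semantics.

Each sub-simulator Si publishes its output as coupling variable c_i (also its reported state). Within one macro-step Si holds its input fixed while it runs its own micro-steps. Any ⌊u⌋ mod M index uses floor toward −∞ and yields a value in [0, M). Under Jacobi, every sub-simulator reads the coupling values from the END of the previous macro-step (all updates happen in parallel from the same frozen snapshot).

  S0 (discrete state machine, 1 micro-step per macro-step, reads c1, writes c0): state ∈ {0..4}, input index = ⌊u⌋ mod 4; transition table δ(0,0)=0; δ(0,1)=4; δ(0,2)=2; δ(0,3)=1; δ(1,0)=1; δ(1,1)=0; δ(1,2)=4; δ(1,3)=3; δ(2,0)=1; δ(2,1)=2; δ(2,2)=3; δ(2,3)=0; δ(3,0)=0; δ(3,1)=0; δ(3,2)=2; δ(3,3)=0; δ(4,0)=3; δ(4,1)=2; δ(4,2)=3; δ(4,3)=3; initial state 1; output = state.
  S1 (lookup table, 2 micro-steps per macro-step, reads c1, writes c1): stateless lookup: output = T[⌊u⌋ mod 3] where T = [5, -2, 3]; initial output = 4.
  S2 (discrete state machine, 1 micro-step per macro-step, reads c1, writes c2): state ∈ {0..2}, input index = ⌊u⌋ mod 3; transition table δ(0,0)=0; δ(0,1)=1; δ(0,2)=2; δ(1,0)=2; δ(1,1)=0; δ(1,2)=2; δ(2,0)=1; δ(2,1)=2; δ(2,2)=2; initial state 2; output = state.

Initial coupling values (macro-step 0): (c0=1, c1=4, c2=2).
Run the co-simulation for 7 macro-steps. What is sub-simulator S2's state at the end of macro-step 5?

macro 1: S0 reads c1=4 → after 1×micro: 1; S1 reads c1=4 → after 2×micro: -2; S2 reads c1=4 → after 1×micro: 2 ⇒ (c0=1, c1=-2, c2=2)
macro 2: S0 reads c1=-2 → after 1×micro: 4; S1 reads c1=-2 → after 2×micro: -2; S2 reads c1=-2 → after 1×micro: 2 ⇒ (c0=4, c1=-2, c2=2)
macro 3: S0 reads c1=-2 → after 1×micro: 3; S1 reads c1=-2 → after 2×micro: -2; S2 reads c1=-2 → after 1×micro: 2 ⇒ (c0=3, c1=-2, c2=2)
macro 4: S0 reads c1=-2 → after 1×micro: 2; S1 reads c1=-2 → after 2×micro: -2; S2 reads c1=-2 → after 1×micro: 2 ⇒ (c0=2, c1=-2, c2=2)
macro 5: S0 reads c1=-2 → after 1×micro: 3; S1 reads c1=-2 → after 2×micro: -2; S2 reads c1=-2 → after 1×micro: 2 ⇒ (c0=3, c1=-2, c2=2)
macro 6: S0 reads c1=-2 → after 1×micro: 2; S1 reads c1=-2 → after 2×micro: -2; S2 reads c1=-2 → after 1×micro: 2 ⇒ (c0=2, c1=-2, c2=2)
macro 7: S0 reads c1=-2 → after 1×micro: 3; S1 reads c1=-2 → after 2×micro: -2; S2 reads c1=-2 → after 1×micro: 2 ⇒ (c0=3, c1=-2, c2=2)

S2 state at macro-step 5 = 2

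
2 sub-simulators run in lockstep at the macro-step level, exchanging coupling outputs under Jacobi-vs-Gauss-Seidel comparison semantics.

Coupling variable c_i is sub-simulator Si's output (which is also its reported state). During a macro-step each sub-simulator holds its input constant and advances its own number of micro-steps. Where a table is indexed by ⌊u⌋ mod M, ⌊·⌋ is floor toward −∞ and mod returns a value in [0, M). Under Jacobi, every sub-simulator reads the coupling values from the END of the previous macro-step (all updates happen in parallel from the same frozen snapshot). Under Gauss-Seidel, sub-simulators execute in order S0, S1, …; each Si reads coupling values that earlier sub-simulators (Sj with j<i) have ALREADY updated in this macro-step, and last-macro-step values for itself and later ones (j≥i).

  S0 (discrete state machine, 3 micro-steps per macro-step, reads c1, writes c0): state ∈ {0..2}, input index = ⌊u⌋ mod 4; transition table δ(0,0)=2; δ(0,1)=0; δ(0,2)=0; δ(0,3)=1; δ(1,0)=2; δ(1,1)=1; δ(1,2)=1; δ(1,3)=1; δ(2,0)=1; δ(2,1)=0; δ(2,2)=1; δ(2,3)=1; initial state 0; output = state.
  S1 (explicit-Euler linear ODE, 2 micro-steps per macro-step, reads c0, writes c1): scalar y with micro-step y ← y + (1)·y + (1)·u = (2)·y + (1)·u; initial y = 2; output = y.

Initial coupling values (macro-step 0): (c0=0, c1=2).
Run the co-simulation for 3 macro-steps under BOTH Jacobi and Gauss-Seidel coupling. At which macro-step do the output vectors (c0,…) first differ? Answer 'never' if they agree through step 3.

[Jacobi] macro 1: S0 reads c1=2 → after 3×micro: 0; S1 reads c0=0 → after 2×micro: 8 ⇒ (c0=0, c1=8)
[Jacobi] macro 2: S0 reads c1=8 → after 3×micro: 2; S1 reads c0=0 → after 2×micro: 32 ⇒ (c0=2, c1=32)
[Jacobi] macro 3: S0 reads c1=32 → after 3×micro: 1; S1 reads c0=2 → after 2×micro: 134 ⇒ (c0=1, c1=134)
[Gauss-Seidel] macro 1: S0 reads c1=2 → after 3×micro: 0; S1 reads c0=0 → after 2×micro: 8 ⇒ (c0=0, c1=8)
[Gauss-Seidel] macro 2: S0 reads c1=8 → after 3×micro: 2; S1 reads c0=2 → after 2×micro: 38 ⇒ (c0=2, c1=38)
[Gauss-Seidel] macro 3: S0 reads c1=38 → after 3×micro: 1; S1 reads c0=1 → after 2×micro: 155 ⇒ (c0=1, c1=155)

first divergence at macro-step: 2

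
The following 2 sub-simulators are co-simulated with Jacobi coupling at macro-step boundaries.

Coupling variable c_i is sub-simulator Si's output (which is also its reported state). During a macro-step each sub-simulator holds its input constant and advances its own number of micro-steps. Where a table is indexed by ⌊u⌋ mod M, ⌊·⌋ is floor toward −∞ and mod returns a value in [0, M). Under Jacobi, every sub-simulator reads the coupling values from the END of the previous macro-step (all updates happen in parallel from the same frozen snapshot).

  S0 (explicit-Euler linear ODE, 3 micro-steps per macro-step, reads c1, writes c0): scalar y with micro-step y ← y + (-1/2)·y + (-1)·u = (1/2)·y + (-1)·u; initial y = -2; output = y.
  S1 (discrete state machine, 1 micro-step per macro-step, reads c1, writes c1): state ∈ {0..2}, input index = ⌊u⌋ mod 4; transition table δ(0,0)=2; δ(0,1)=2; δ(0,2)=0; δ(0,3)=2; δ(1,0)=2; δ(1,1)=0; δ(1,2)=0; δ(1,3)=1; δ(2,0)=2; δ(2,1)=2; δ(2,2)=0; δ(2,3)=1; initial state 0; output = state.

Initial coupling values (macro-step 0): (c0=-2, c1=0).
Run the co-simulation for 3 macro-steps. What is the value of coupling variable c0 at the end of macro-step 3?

macro 1: S0 reads c1=0 → after 3×micro: -1/4; S1 reads c1=0 → after 1×micro: 2 ⇒ (c0=-1/4, c1=2)
macro 2: S0 reads c1=2 → after 3×micro: -113/32; S1 reads c1=2 → after 1×micro: 0 ⇒ (c0=-113/32, c1=0)
macro 3: S0 reads c1=0 → after 3×micro: -113/256; S1 reads c1=0 → after 1×micro: 2 ⇒ (c0=-113/256, c1=2)

c0 at macro-step 3 = -113/256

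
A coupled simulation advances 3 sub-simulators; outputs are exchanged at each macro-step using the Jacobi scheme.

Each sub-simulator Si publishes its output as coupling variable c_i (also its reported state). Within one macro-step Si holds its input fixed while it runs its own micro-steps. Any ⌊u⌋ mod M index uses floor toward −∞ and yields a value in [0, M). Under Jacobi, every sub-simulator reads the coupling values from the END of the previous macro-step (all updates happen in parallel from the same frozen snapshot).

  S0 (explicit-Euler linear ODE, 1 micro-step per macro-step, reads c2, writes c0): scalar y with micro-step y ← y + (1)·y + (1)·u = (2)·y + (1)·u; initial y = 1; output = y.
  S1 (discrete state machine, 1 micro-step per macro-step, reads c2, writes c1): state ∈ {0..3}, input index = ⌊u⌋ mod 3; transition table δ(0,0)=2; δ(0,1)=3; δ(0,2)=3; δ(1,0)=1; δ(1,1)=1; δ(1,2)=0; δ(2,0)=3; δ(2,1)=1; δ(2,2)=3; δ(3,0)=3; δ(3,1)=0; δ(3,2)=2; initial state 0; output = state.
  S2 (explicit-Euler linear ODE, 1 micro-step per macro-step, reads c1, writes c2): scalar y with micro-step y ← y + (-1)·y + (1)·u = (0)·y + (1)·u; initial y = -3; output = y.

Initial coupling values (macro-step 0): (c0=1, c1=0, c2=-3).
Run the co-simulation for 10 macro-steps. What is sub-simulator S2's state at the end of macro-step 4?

S2 state at macro-step 4 = 2

macro 1: S0 reads c2=-3 → after 1×micro: -1; S1 reads c2=-3 → after 1×micro: 2; S2 reads c1=0 → after 1×micro: 0 ⇒ (c0=-1, c1=2, c2=0)
macro 2: S0 reads c2=0 → after 1×micro: -2; S1 reads c2=0 → after 1×micro: 3; S2 reads c1=2 → after 1×micro: 2 ⇒ (c0=-2, c1=3, c2=2)
macro 3: S0 reads c2=2 → after 1×micro: -2; S1 reads c2=2 → after 1×micro: 2; S2 reads c1=3 → after 1×micro: 3 ⇒ (c0=-2, c1=2, c2=3)
macro 4: S0 reads c2=3 → after 1×micro: -1; S1 reads c2=3 → after 1×micro: 3; S2 reads c1=2 → after 1×micro: 2 ⇒ (c0=-1, c1=3, c2=2)
macro 5: S0 reads c2=2 → after 1×micro: 0; S1 reads c2=2 → after 1×micro: 2; S2 reads c1=3 → after 1×micro: 3 ⇒ (c0=0, c1=2, c2=3)
macro 6: S0 reads c2=3 → after 1×micro: 3; S1 reads c2=3 → after 1×micro: 3; S2 reads c1=2 → after 1×micro: 2 ⇒ (c0=3, c1=3, c2=2)
macro 7: S0 reads c2=2 → after 1×micro: 8; S1 reads c2=2 → after 1×micro: 2; S2 reads c1=3 → after 1×micro: 3 ⇒ (c0=8, c1=2, c2=3)
macro 8: S0 reads c2=3 → after 1×micro: 19; S1 reads c2=3 → after 1×micro: 3; S2 reads c1=2 → after 1×micro: 2 ⇒ (c0=19, c1=3, c2=2)
macro 9: S0 reads c2=2 → after 1×micro: 40; S1 reads c2=2 → after 1×micro: 2; S2 reads c1=3 → after 1×micro: 3 ⇒ (c0=40, c1=2, c2=3)
macro 10: S0 reads c2=3 → after 1×micro: 83; S1 reads c2=3 → after 1×micro: 3; S2 reads c1=2 → after 1×micro: 2 ⇒ (c0=83, c1=3, c2=2)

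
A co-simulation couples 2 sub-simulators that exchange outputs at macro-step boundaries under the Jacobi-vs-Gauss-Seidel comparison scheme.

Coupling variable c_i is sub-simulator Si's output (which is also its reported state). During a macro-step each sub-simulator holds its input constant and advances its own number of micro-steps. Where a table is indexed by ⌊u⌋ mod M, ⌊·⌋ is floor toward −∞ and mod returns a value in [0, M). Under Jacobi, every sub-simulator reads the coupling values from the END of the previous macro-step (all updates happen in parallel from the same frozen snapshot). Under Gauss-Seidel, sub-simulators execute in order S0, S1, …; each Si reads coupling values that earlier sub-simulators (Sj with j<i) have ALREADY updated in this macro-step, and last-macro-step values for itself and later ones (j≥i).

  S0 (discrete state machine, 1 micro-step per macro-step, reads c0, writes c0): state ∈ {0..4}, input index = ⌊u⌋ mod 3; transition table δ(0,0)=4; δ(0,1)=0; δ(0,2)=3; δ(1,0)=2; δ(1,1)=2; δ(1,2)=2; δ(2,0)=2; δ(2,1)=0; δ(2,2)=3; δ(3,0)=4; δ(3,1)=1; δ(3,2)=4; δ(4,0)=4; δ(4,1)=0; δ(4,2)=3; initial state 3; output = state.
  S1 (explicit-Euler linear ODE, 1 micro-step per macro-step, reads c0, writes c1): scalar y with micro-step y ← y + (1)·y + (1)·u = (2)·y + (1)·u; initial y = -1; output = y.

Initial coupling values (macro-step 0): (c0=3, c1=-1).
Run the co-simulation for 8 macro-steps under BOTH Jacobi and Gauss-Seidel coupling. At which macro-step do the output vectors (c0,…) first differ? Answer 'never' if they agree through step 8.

[Jacobi] macro 1: S0 reads c0=3 → after 1×micro: 4; S1 reads c0=3 → after 1×micro: 1 ⇒ (c0=4, c1=1)
[Jacobi] macro 2: S0 reads c0=4 → after 1×micro: 0; S1 reads c0=4 → after 1×micro: 6 ⇒ (c0=0, c1=6)
[Jacobi] macro 3: S0 reads c0=0 → after 1×micro: 4; S1 reads c0=0 → after 1×micro: 12 ⇒ (c0=4, c1=12)
[Jacobi] macro 4: S0 reads c0=4 → after 1×micro: 0; S1 reads c0=4 → after 1×micro: 28 ⇒ (c0=0, c1=28)
[Jacobi] macro 5: S0 reads c0=0 → after 1×micro: 4; S1 reads c0=0 → after 1×micro: 56 ⇒ (c0=4, c1=56)
[Jacobi] macro 6: S0 reads c0=4 → after 1×micro: 0; S1 reads c0=4 → after 1×micro: 116 ⇒ (c0=0, c1=116)
[Jacobi] macro 7: S0 reads c0=0 → after 1×micro: 4; S1 reads c0=0 → after 1×micro: 232 ⇒ (c0=4, c1=232)
[Jacobi] macro 8: S0 reads c0=4 → after 1×micro: 0; S1 reads c0=4 → after 1×micro: 468 ⇒ (c0=0, c1=468)
[Gauss-Seidel] macro 1: S0 reads c0=3 → after 1×micro: 4; S1 reads c0=4 → after 1×micro: 2 ⇒ (c0=4, c1=2)
[Gauss-Seidel] macro 2: S0 reads c0=4 → after 1×micro: 0; S1 reads c0=0 → after 1×micro: 4 ⇒ (c0=0, c1=4)
[Gauss-Seidel] macro 3: S0 reads c0=0 → after 1×micro: 4; S1 reads c0=4 → after 1×micro: 12 ⇒ (c0=4, c1=12)
[Gauss-Seidel] macro 4: S0 reads c0=4 → after 1×micro: 0; S1 reads c0=0 → after 1×micro: 24 ⇒ (c0=0, c1=24)
[Gauss-Seidel] macro 5: S0 reads c0=0 → after 1×micro: 4; S1 reads c0=4 → after 1×micro: 52 ⇒ (c0=4, c1=52)
[Gauss-Seidel] macro 6: S0 reads c0=4 → after 1×micro: 0; S1 reads c0=0 → after 1×micro: 104 ⇒ (c0=0, c1=104)
[Gauss-Seidel] macro 7: S0 reads c0=0 → after 1×micro: 4; S1 reads c0=4 → after 1×micro: 212 ⇒ (c0=4, c1=212)
[Gauss-Seidel] macro 8: S0 reads c0=4 → after 1×micro: 0; S1 reads c0=0 → after 1×micro: 424 ⇒ (c0=0, c1=424)

first divergence at macro-step: 1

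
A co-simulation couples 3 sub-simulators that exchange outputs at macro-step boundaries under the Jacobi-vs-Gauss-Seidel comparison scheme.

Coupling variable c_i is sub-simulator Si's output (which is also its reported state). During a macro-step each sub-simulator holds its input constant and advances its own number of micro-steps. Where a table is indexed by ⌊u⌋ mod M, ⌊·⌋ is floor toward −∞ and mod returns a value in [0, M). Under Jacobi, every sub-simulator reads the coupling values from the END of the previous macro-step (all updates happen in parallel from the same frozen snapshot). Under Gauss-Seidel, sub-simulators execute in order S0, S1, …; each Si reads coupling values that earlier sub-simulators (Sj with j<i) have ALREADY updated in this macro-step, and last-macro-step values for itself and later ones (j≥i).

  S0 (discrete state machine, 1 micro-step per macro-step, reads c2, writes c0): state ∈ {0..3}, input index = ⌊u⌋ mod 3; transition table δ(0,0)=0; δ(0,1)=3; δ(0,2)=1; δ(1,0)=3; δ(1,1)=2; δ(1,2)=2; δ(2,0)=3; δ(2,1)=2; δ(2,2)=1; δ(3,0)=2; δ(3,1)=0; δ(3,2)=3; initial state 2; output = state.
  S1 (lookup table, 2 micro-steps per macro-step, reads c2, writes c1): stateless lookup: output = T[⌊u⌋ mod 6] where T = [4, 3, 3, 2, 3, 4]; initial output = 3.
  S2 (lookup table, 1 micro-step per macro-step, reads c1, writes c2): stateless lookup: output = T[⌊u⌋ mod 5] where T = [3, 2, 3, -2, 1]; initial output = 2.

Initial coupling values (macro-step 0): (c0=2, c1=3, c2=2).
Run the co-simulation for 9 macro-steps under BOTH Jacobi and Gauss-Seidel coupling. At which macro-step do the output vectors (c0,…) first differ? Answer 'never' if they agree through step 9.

first divergence at macro-step: never

[Jacobi] macro 1: S0 reads c2=2 → after 1×micro: 1; S1 reads c2=2 → after 2×micro: 3; S2 reads c1=3 → after 1×micro: -2 ⇒ (c0=1, c1=3, c2=-2)
[Jacobi] macro 2: S0 reads c2=-2 → after 1×micro: 2; S1 reads c2=-2 → after 2×micro: 3; S2 reads c1=3 → after 1×micro: -2 ⇒ (c0=2, c1=3, c2=-2)
[Jacobi] macro 3: S0 reads c2=-2 → after 1×micro: 2; S1 reads c2=-2 → after 2×micro: 3; S2 reads c1=3 → after 1×micro: -2 ⇒ (c0=2, c1=3, c2=-2)
[Jacobi] macro 4: S0 reads c2=-2 → after 1×micro: 2; S1 reads c2=-2 → after 2×micro: 3; S2 reads c1=3 → after 1×micro: -2 ⇒ (c0=2, c1=3, c2=-2)
[Jacobi] macro 5: S0 reads c2=-2 → after 1×micro: 2; S1 reads c2=-2 → after 2×micro: 3; S2 reads c1=3 → after 1×micro: -2 ⇒ (c0=2, c1=3, c2=-2)
[Jacobi] macro 6: S0 reads c2=-2 → after 1×micro: 2; S1 reads c2=-2 → after 2×micro: 3; S2 reads c1=3 → after 1×micro: -2 ⇒ (c0=2, c1=3, c2=-2)
[Jacobi] macro 7: S0 reads c2=-2 → after 1×micro: 2; S1 reads c2=-2 → after 2×micro: 3; S2 reads c1=3 → after 1×micro: -2 ⇒ (c0=2, c1=3, c2=-2)
[Jacobi] macro 8: S0 reads c2=-2 → after 1×micro: 2; S1 reads c2=-2 → after 2×micro: 3; S2 reads c1=3 → after 1×micro: -2 ⇒ (c0=2, c1=3, c2=-2)
[Jacobi] macro 9: S0 reads c2=-2 → after 1×micro: 2; S1 reads c2=-2 → after 2×micro: 3; S2 reads c1=3 → after 1×micro: -2 ⇒ (c0=2, c1=3, c2=-2)
[Gauss-Seidel] macro 1: S0 reads c2=2 → after 1×micro: 1; S1 reads c2=2 → after 2×micro: 3; S2 reads c1=3 → after 1×micro: -2 ⇒ (c0=1, c1=3, c2=-2)
[Gauss-Seidel] macro 2: S0 reads c2=-2 → after 1×micro: 2; S1 reads c2=-2 → after 2×micro: 3; S2 reads c1=3 → after 1×micro: -2 ⇒ (c0=2, c1=3, c2=-2)
[Gauss-Seidel] macro 3: S0 reads c2=-2 → after 1×micro: 2; S1 reads c2=-2 → after 2×micro: 3; S2 reads c1=3 → after 1×micro: -2 ⇒ (c0=2, c1=3, c2=-2)
[Gauss-Seidel] macro 4: S0 reads c2=-2 → after 1×micro: 2; S1 reads c2=-2 → after 2×micro: 3; S2 reads c1=3 → after 1×micro: -2 ⇒ (c0=2, c1=3, c2=-2)
[Gauss-Seidel] macro 5: S0 reads c2=-2 → after 1×micro: 2; S1 reads c2=-2 → after 2×micro: 3; S2 reads c1=3 → after 1×micro: -2 ⇒ (c0=2, c1=3, c2=-2)
[Gauss-Seidel] macro 6: S0 reads c2=-2 → after 1×micro: 2; S1 reads c2=-2 → after 2×micro: 3; S2 reads c1=3 → after 1×micro: -2 ⇒ (c0=2, c1=3, c2=-2)
[Gauss-Seidel] macro 7: S0 reads c2=-2 → after 1×micro: 2; S1 reads c2=-2 → after 2×micro: 3; S2 reads c1=3 → after 1×micro: -2 ⇒ (c0=2, c1=3, c2=-2)
[Gauss-Seidel] macro 8: S0 reads c2=-2 → after 1×micro: 2; S1 reads c2=-2 → after 2×micro: 3; S2 reads c1=3 → after 1×micro: -2 ⇒ (c0=2, c1=3, c2=-2)
[Gauss-Seidel] macro 9: S0 reads c2=-2 → after 1×micro: 2; S1 reads c2=-2 → after 2×micro: 3; S2 reads c1=3 → after 1×micro: -2 ⇒ (c0=2, c1=3, c2=-2)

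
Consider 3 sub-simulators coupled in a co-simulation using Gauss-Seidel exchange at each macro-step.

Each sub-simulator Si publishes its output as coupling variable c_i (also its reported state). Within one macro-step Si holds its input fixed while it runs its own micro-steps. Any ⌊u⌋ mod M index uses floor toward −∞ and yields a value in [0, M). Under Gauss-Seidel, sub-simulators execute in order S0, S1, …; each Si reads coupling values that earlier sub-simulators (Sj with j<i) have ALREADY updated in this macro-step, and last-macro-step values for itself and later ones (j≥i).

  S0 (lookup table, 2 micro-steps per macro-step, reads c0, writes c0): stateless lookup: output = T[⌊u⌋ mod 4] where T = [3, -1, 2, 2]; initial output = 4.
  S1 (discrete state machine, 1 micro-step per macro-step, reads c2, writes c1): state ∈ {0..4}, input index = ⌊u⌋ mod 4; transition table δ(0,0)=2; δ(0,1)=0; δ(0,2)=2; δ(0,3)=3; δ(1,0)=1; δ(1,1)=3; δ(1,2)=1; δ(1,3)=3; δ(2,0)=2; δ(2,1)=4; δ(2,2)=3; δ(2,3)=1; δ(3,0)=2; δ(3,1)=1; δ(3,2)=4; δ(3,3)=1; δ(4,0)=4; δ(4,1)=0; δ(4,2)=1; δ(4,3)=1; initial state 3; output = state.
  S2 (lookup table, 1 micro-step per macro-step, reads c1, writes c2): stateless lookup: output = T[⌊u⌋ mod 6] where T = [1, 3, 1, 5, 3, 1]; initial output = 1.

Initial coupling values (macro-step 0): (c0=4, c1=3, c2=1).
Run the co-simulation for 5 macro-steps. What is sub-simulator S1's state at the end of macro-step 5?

S1 state at macro-step 5 = 1

macro 1: S0 reads c0=4 → after 2×micro: 3; S1 reads c2=1 → after 1×micro: 1; S2 reads c1=1 → after 1×micro: 3 ⇒ (c0=3, c1=1, c2=3)
macro 2: S0 reads c0=3 → after 2×micro: 2; S1 reads c2=3 → after 1×micro: 3; S2 reads c1=3 → after 1×micro: 5 ⇒ (c0=2, c1=3, c2=5)
macro 3: S0 reads c0=2 → after 2×micro: 2; S1 reads c2=5 → after 1×micro: 1; S2 reads c1=1 → after 1×micro: 3 ⇒ (c0=2, c1=1, c2=3)
macro 4: S0 reads c0=2 → after 2×micro: 2; S1 reads c2=3 → after 1×micro: 3; S2 reads c1=3 → after 1×micro: 5 ⇒ (c0=2, c1=3, c2=5)
macro 5: S0 reads c0=2 → after 2×micro: 2; S1 reads c2=5 → after 1×micro: 1; S2 reads c1=1 → after 1×micro: 3 ⇒ (c0=2, c1=1, c2=3)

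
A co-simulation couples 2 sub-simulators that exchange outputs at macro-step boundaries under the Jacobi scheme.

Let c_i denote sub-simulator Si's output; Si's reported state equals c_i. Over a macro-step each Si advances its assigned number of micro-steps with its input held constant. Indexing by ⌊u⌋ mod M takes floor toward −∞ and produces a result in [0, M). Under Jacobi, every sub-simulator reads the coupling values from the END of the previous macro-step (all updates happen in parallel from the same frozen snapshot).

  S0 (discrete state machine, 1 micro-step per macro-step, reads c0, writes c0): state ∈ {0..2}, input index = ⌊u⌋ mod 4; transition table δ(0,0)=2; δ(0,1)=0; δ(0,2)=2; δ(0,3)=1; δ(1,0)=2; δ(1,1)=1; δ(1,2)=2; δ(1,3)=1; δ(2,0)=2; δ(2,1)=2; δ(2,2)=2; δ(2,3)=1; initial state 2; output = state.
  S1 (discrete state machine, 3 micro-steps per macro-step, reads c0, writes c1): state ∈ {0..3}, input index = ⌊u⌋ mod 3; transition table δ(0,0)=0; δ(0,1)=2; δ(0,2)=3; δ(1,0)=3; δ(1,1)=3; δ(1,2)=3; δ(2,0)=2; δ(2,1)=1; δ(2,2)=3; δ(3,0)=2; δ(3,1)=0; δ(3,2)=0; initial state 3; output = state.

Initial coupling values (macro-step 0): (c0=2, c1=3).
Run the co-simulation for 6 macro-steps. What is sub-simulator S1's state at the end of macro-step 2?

S1 state at macro-step 2 = 3

macro 1: S0 reads c0=2 → after 1×micro: 2; S1 reads c0=2 → after 3×micro: 0 ⇒ (c0=2, c1=0)
macro 2: S0 reads c0=2 → after 1×micro: 2; S1 reads c0=2 → after 3×micro: 3 ⇒ (c0=2, c1=3)
macro 3: S0 reads c0=2 → after 1×micro: 2; S1 reads c0=2 → after 3×micro: 0 ⇒ (c0=2, c1=0)
macro 4: S0 reads c0=2 → after 1×micro: 2; S1 reads c0=2 → after 3×micro: 3 ⇒ (c0=2, c1=3)
macro 5: S0 reads c0=2 → after 1×micro: 2; S1 reads c0=2 → after 3×micro: 0 ⇒ (c0=2, c1=0)
macro 6: S0 reads c0=2 → after 1×micro: 2; S1 reads c0=2 → after 3×micro: 3 ⇒ (c0=2, c1=3)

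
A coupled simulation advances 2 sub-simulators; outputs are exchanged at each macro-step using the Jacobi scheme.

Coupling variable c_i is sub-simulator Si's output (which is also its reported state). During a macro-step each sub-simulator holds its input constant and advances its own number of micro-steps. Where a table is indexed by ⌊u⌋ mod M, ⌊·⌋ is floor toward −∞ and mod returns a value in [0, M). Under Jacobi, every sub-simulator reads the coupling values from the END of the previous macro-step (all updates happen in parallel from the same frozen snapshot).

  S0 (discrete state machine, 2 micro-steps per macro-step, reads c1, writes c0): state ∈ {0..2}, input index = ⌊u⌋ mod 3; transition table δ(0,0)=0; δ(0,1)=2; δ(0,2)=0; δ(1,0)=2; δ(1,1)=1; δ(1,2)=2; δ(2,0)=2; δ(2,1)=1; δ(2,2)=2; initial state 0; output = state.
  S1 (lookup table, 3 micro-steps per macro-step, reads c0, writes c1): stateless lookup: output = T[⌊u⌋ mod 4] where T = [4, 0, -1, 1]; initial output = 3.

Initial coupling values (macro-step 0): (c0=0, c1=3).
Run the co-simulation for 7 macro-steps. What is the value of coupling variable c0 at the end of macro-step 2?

c0 at macro-step 2 = 1

macro 1: S0 reads c1=3 → after 2×micro: 0; S1 reads c0=0 → after 3×micro: 4 ⇒ (c0=0, c1=4)
macro 2: S0 reads c1=4 → after 2×micro: 1; S1 reads c0=0 → after 3×micro: 4 ⇒ (c0=1, c1=4)
macro 3: S0 reads c1=4 → after 2×micro: 1; S1 reads c0=1 → after 3×micro: 0 ⇒ (c0=1, c1=0)
macro 4: S0 reads c1=0 → after 2×micro: 2; S1 reads c0=1 → after 3×micro: 0 ⇒ (c0=2, c1=0)
macro 5: S0 reads c1=0 → after 2×micro: 2; S1 reads c0=2 → after 3×micro: -1 ⇒ (c0=2, c1=-1)
macro 6: S0 reads c1=-1 → after 2×micro: 2; S1 reads c0=2 → after 3×micro: -1 ⇒ (c0=2, c1=-1)
macro 7: S0 reads c1=-1 → after 2×micro: 2; S1 reads c0=2 → after 3×micro: -1 ⇒ (c0=2, c1=-1)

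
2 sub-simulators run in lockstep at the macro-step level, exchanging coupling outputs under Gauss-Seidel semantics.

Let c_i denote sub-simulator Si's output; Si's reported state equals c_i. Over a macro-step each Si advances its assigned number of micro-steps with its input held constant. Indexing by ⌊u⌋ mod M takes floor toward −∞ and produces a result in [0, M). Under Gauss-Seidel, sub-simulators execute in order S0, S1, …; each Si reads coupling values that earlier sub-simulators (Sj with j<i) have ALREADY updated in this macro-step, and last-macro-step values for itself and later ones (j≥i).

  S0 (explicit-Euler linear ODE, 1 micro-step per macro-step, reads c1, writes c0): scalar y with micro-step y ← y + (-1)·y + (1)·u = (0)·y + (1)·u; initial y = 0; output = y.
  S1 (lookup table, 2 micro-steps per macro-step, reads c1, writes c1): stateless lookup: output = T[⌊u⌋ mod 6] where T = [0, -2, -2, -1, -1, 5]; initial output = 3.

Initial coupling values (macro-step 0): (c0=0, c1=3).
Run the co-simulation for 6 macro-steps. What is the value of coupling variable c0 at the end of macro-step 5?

c0 at macro-step 5 = 5

macro 1: S0 reads c1=3 → after 1×micro: 3; S1 reads c1=3 → after 2×micro: -1 ⇒ (c0=3, c1=-1)
macro 2: S0 reads c1=-1 → after 1×micro: -1; S1 reads c1=-1 → after 2×micro: 5 ⇒ (c0=-1, c1=5)
macro 3: S0 reads c1=5 → after 1×micro: 5; S1 reads c1=5 → after 2×micro: 5 ⇒ (c0=5, c1=5)
macro 4: S0 reads c1=5 → after 1×micro: 5; S1 reads c1=5 → after 2×micro: 5 ⇒ (c0=5, c1=5)
macro 5: S0 reads c1=5 → after 1×micro: 5; S1 reads c1=5 → after 2×micro: 5 ⇒ (c0=5, c1=5)
macro 6: S0 reads c1=5 → after 1×micro: 5; S1 reads c1=5 → after 2×micro: 5 ⇒ (c0=5, c1=5)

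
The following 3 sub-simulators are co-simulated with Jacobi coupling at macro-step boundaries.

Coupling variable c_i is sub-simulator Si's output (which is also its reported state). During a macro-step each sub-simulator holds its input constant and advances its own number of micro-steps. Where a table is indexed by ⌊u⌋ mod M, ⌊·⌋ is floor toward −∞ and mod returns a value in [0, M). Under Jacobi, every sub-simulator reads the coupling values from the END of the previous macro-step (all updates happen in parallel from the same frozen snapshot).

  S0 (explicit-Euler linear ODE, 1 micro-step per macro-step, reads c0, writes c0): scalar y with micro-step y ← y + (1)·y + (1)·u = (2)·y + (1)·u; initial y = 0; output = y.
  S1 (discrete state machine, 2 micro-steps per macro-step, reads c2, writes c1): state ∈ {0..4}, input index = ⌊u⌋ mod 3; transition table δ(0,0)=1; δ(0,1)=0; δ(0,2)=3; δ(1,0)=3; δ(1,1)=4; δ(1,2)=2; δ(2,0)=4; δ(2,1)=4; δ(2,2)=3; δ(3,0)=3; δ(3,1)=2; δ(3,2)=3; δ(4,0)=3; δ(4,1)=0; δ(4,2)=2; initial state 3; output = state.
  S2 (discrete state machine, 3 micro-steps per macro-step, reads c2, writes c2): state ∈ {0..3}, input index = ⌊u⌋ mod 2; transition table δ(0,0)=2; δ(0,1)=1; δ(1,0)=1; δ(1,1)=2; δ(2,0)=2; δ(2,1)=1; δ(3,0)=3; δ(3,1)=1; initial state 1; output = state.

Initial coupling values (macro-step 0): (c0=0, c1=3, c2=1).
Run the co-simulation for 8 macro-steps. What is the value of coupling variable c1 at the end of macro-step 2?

macro 1: S0 reads c0=0 → after 1×micro: 0; S1 reads c2=1 → after 2×micro: 4; S2 reads c2=1 → after 3×micro: 2 ⇒ (c0=0, c1=4, c2=2)
macro 2: S0 reads c0=0 → after 1×micro: 0; S1 reads c2=2 → after 2×micro: 3; S2 reads c2=2 → after 3×micro: 2 ⇒ (c0=0, c1=3, c2=2)
macro 3: S0 reads c0=0 → after 1×micro: 0; S1 reads c2=2 → after 2×micro: 3; S2 reads c2=2 → after 3×micro: 2 ⇒ (c0=0, c1=3, c2=2)
macro 4: S0 reads c0=0 → after 1×micro: 0; S1 reads c2=2 → after 2×micro: 3; S2 reads c2=2 → after 3×micro: 2 ⇒ (c0=0, c1=3, c2=2)
macro 5: S0 reads c0=0 → after 1×micro: 0; S1 reads c2=2 → after 2×micro: 3; S2 reads c2=2 → after 3×micro: 2 ⇒ (c0=0, c1=3, c2=2)
macro 6: S0 reads c0=0 → after 1×micro: 0; S1 reads c2=2 → after 2×micro: 3; S2 reads c2=2 → after 3×micro: 2 ⇒ (c0=0, c1=3, c2=2)
macro 7: S0 reads c0=0 → after 1×micro: 0; S1 reads c2=2 → after 2×micro: 3; S2 reads c2=2 → after 3×micro: 2 ⇒ (c0=0, c1=3, c2=2)
macro 8: S0 reads c0=0 → after 1×micro: 0; S1 reads c2=2 → after 2×micro: 3; S2 reads c2=2 → after 3×micro: 2 ⇒ (c0=0, c1=3, c2=2)

c1 at macro-step 2 = 3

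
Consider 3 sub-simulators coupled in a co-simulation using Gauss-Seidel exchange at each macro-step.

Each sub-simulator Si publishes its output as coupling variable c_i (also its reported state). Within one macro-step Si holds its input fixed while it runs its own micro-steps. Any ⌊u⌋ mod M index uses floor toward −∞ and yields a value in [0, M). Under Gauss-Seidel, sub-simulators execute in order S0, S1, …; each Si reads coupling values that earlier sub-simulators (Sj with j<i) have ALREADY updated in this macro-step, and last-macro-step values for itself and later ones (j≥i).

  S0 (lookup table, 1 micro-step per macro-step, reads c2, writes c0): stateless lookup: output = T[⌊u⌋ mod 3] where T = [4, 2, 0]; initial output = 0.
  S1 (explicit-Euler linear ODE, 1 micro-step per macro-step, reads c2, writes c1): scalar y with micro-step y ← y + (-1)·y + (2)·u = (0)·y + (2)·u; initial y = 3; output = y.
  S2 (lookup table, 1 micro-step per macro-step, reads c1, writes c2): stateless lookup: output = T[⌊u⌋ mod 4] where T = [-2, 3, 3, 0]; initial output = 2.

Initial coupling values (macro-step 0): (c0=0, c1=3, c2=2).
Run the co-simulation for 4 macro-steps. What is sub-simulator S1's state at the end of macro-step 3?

S1 state at macro-step 3 = -4

macro 1: S0 reads c2=2 → after 1×micro: 0; S1 reads c2=2 → after 1×micro: 4; S2 reads c1=4 → after 1×micro: -2 ⇒ (c0=0, c1=4, c2=-2)
macro 2: S0 reads c2=-2 → after 1×micro: 2; S1 reads c2=-2 → after 1×micro: -4; S2 reads c1=-4 → after 1×micro: -2 ⇒ (c0=2, c1=-4, c2=-2)
macro 3: S0 reads c2=-2 → after 1×micro: 2; S1 reads c2=-2 → after 1×micro: -4; S2 reads c1=-4 → after 1×micro: -2 ⇒ (c0=2, c1=-4, c2=-2)
macro 4: S0 reads c2=-2 → after 1×micro: 2; S1 reads c2=-2 → after 1×micro: -4; S2 reads c1=-4 → after 1×micro: -2 ⇒ (c0=2, c1=-4, c2=-2)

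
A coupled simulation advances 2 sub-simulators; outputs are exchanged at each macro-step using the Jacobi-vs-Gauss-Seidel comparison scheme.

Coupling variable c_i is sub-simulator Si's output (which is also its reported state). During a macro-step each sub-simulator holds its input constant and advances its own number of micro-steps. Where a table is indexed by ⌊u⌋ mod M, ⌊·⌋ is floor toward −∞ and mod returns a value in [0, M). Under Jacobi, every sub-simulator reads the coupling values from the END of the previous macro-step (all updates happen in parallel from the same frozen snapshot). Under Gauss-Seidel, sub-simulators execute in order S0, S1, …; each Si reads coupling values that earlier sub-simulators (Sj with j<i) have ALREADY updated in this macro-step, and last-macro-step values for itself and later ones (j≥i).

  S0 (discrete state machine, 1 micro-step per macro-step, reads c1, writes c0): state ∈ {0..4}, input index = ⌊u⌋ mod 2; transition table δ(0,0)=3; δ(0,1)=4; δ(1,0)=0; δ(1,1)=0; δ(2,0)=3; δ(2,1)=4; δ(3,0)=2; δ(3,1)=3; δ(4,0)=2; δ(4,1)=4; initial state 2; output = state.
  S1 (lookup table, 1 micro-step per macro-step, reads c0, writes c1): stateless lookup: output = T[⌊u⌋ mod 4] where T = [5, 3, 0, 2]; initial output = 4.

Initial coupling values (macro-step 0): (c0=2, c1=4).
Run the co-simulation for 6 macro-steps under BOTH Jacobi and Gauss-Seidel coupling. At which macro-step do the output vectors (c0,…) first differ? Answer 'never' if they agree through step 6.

first divergence at macro-step: 1

[Jacobi] macro 1: S0 reads c1=4 → after 1×micro: 3; S1 reads c0=2 → after 1×micro: 0 ⇒ (c0=3, c1=0)
[Jacobi] macro 2: S0 reads c1=0 → after 1×micro: 2; S1 reads c0=3 → after 1×micro: 2 ⇒ (c0=2, c1=2)
[Jacobi] macro 3: S0 reads c1=2 → after 1×micro: 3; S1 reads c0=2 → after 1×micro: 0 ⇒ (c0=3, c1=0)
[Jacobi] macro 4: S0 reads c1=0 → after 1×micro: 2; S1 reads c0=3 → after 1×micro: 2 ⇒ (c0=2, c1=2)
[Jacobi] macro 5: S0 reads c1=2 → after 1×micro: 3; S1 reads c0=2 → after 1×micro: 0 ⇒ (c0=3, c1=0)
[Jacobi] macro 6: S0 reads c1=0 → after 1×micro: 2; S1 reads c0=3 → after 1×micro: 2 ⇒ (c0=2, c1=2)
[Gauss-Seidel] macro 1: S0 reads c1=4 → after 1×micro: 3; S1 reads c0=3 → after 1×micro: 2 ⇒ (c0=3, c1=2)
[Gauss-Seidel] macro 2: S0 reads c1=2 → after 1×micro: 2; S1 reads c0=2 → after 1×micro: 0 ⇒ (c0=2, c1=0)
[Gauss-Seidel] macro 3: S0 reads c1=0 → after 1×micro: 3; S1 reads c0=3 → after 1×micro: 2 ⇒ (c0=3, c1=2)
[Gauss-Seidel] macro 4: S0 reads c1=2 → after 1×micro: 2; S1 reads c0=2 → after 1×micro: 0 ⇒ (c0=2, c1=0)
[Gauss-Seidel] macro 5: S0 reads c1=0 → after 1×micro: 3; S1 reads c0=3 → after 1×micro: 2 ⇒ (c0=3, c1=2)
[Gauss-Seidel] macro 6: S0 reads c1=2 → after 1×micro: 2; S1 reads c0=2 → after 1×micro: 0 ⇒ (c0=2, c1=0)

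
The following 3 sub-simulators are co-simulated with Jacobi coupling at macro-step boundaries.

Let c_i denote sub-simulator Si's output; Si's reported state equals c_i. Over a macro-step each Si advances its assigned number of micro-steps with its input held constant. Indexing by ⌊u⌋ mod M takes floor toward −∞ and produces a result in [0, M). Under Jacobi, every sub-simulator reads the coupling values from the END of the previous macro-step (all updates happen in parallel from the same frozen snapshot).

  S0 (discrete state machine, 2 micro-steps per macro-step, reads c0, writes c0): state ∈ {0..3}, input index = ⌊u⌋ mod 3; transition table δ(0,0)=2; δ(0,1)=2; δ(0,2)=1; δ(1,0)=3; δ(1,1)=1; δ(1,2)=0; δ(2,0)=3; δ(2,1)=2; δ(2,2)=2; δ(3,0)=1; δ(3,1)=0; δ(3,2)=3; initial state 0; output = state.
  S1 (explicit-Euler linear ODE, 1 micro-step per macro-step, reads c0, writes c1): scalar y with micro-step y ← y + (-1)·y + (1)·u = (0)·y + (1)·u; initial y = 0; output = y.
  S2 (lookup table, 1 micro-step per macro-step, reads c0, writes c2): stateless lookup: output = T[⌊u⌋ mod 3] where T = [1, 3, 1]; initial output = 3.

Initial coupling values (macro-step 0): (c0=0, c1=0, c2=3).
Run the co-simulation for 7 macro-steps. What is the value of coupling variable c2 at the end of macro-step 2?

macro 1: S0 reads c0=0 → after 2×micro: 3; S1 reads c0=0 → after 1×micro: 0; S2 reads c0=0 → after 1×micro: 1 ⇒ (c0=3, c1=0, c2=1)
macro 2: S0 reads c0=3 → after 2×micro: 3; S1 reads c0=3 → after 1×micro: 3; S2 reads c0=3 → after 1×micro: 1 ⇒ (c0=3, c1=3, c2=1)
macro 3: S0 reads c0=3 → after 2×micro: 3; S1 reads c0=3 → after 1×micro: 3; S2 reads c0=3 → after 1×micro: 1 ⇒ (c0=3, c1=3, c2=1)
macro 4: S0 reads c0=3 → after 2×micro: 3; S1 reads c0=3 → after 1×micro: 3; S2 reads c0=3 → after 1×micro: 1 ⇒ (c0=3, c1=3, c2=1)
macro 5: S0 reads c0=3 → after 2×micro: 3; S1 reads c0=3 → after 1×micro: 3; S2 reads c0=3 → after 1×micro: 1 ⇒ (c0=3, c1=3, c2=1)
macro 6: S0 reads c0=3 → after 2×micro: 3; S1 reads c0=3 → after 1×micro: 3; S2 reads c0=3 → after 1×micro: 1 ⇒ (c0=3, c1=3, c2=1)
macro 7: S0 reads c0=3 → after 2×micro: 3; S1 reads c0=3 → after 1×micro: 3; S2 reads c0=3 → after 1×micro: 1 ⇒ (c0=3, c1=3, c2=1)

c2 at macro-step 2 = 1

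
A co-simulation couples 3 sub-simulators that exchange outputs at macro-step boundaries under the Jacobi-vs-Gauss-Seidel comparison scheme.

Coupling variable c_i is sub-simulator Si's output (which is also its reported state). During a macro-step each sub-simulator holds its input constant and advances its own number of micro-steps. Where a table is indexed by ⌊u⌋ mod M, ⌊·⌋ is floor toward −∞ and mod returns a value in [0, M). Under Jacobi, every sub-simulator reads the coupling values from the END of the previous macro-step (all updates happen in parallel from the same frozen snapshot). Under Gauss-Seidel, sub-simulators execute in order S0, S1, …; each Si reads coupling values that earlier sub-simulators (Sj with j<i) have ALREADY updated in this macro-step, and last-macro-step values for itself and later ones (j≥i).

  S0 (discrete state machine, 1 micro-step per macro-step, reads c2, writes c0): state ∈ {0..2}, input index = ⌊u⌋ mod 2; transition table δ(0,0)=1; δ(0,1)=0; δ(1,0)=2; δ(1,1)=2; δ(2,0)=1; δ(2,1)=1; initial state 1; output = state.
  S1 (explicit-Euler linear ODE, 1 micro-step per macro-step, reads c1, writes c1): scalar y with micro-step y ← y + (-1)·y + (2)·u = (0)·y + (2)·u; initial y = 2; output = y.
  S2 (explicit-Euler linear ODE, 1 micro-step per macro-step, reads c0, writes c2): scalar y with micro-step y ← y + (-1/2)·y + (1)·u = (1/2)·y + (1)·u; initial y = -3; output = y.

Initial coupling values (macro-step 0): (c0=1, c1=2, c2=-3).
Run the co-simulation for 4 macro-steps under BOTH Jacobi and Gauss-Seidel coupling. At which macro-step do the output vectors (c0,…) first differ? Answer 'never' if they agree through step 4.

[Jacobi] macro 1: S0 reads c2=-3 → after 1×micro: 2; S1 reads c1=2 → after 1×micro: 4; S2 reads c0=1 → after 1×micro: -1/2 ⇒ (c0=2, c1=4, c2=-1/2)
[Jacobi] macro 2: S0 reads c2=-1/2 → after 1×micro: 1; S1 reads c1=4 → after 1×micro: 8; S2 reads c0=2 → after 1×micro: 7/4 ⇒ (c0=1, c1=8, c2=7/4)
[Jacobi] macro 3: S0 reads c2=7/4 → after 1×micro: 2; S1 reads c1=8 → after 1×micro: 16; S2 reads c0=1 → after 1×micro: 15/8 ⇒ (c0=2, c1=16, c2=15/8)
[Jacobi] macro 4: S0 reads c2=15/8 → after 1×micro: 1; S1 reads c1=16 → after 1×micro: 32; S2 reads c0=2 → after 1×micro: 47/16 ⇒ (c0=1, c1=32, c2=47/16)
[Gauss-Seidel] macro 1: S0 reads c2=-3 → after 1×micro: 2; S1 reads c1=2 → after 1×micro: 4; S2 reads c0=2 → after 1×micro: 1/2 ⇒ (c0=2, c1=4, c2=1/2)
[Gauss-Seidel] macro 2: S0 reads c2=1/2 → after 1×micro: 1; S1 reads c1=4 → after 1×micro: 8; S2 reads c0=1 → after 1×micro: 5/4 ⇒ (c0=1, c1=8, c2=5/4)
[Gauss-Seidel] macro 3: S0 reads c2=5/4 → after 1×micro: 2; S1 reads c1=8 → after 1×micro: 16; S2 reads c0=2 → after 1×micro: 21/8 ⇒ (c0=2, c1=16, c2=21/8)
[Gauss-Seidel] macro 4: S0 reads c2=21/8 → after 1×micro: 1; S1 reads c1=16 → after 1×micro: 32; S2 reads c0=1 → after 1×micro: 37/16 ⇒ (c0=1, c1=32, c2=37/16)

first divergence at macro-step: 1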